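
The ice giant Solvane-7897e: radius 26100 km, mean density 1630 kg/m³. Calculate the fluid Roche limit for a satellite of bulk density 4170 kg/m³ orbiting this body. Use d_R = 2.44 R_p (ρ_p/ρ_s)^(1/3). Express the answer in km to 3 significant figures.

46600 km

d_R = 2.44 × 26100 km × (1630/4170)^(1/3)
    = 46600 km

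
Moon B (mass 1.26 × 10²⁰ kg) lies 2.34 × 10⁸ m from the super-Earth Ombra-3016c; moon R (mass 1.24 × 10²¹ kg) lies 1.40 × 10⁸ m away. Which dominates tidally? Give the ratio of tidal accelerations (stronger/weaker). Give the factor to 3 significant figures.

The tide-raising term goes as M/d³ (the gradient of a 1/d² field).
Moon B: (1.26 × 10²⁰) / (2.34 × 10⁸)³ = 9.834 × 10⁻⁶
Moon R: (1.24 × 10²¹) / (1.40 × 10⁸)³ = 4.519 × 10⁻⁴
Ratio (larger/smaller) = 46.0

Moon R, by a factor of ≈ 46.0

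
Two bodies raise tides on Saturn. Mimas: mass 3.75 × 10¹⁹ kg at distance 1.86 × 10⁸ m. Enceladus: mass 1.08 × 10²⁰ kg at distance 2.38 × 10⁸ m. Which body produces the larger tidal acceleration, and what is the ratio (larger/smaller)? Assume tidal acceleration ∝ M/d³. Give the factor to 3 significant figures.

The tide-raising term goes as M/d³ (the gradient of a 1/d² field).
Mimas: (3.75 × 10¹⁹) / (1.86 × 10⁸)³ = 5.828 × 10⁻⁶
Enceladus: (1.08 × 10²⁰) / (2.38 × 10⁸)³ = 8.011 × 10⁻⁶
Ratio (larger/smaller) = 1.37

Enceladus, by a factor of ≈ 1.37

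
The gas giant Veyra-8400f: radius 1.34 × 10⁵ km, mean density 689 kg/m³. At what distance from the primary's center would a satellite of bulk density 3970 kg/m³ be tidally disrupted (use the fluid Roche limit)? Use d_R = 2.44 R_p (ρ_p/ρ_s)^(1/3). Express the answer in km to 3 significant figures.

d_R = 2.44 × 1.34 × 10⁵ km × (689/3970)^(1/3)
    = 1.82 × 10⁵ km

1.82 × 10⁵ km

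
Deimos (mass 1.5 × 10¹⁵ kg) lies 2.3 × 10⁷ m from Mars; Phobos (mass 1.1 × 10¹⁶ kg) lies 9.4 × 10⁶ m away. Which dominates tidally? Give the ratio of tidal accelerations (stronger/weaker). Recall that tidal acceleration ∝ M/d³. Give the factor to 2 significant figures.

Phobos, by a factor of ≈ 110

Tidal stretch scales as M/d³; compute that for each body.
Deimos: (1.5 × 10¹⁵) / (2.3 × 10⁷)³ = 1.233 × 10⁻⁷
Phobos: (1.1 × 10¹⁶) / (9.4 × 10⁶)³ = 1.324 × 10⁻⁵
Ratio (larger/smaller) = 110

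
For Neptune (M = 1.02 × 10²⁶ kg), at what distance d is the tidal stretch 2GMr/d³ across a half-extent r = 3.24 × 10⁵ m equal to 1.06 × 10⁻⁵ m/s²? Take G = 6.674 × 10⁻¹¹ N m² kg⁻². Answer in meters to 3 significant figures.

2GMr/d³ = a_tidal  ⇒  d = (2GMr / a_tidal)^(1/3)
d = (2 × 6.674×10⁻¹¹ × (1.02 × 10²⁶) × (3.24 × 10⁵) / (1.06 × 10⁻⁵))^(1/3)
  = 7.47 × 10⁸ m

7.47 × 10⁸ m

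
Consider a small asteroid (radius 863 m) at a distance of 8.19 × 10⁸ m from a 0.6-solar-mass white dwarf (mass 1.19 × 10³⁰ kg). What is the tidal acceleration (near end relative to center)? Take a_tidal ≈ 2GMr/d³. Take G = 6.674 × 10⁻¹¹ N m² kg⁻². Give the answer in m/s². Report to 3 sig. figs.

2.50 × 10⁻⁴ m/s²

Δa = 2GMr/d³
   = 2 × (6.674 × 10⁻¹¹) × (1.19 × 10³⁰) × (863) / (8.19 × 10⁸)³
   = 2.50 × 10⁻⁴ m/s²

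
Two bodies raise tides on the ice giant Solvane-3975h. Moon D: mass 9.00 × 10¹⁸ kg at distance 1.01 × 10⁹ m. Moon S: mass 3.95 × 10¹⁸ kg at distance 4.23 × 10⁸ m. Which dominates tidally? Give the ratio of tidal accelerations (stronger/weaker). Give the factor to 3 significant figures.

Moon S, by a factor of ≈ 5.97

Compare M/d³ for the two perturbers:
Moon D: (9.00 × 10¹⁸) / (1.01 × 10⁹)³ = 8.735 × 10⁻⁹
Moon S: (3.95 × 10¹⁸) / (4.23 × 10⁸)³ = 5.219 × 10⁻⁸
Ratio (larger/smaller) = 5.97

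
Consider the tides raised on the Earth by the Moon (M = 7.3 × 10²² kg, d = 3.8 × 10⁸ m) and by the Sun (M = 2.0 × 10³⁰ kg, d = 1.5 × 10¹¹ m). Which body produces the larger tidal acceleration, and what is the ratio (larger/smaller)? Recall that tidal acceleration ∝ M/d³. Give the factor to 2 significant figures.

The Moon, by a factor of ≈ 2.2

Tidal acceleration ∝ M/d³, so compare M/d³ for each.
The Moon: (7.3 × 10²²) / (3.8 × 10⁸)³ = 1.330 × 10⁻³
The Sun: (2.0 × 10³⁰) / (1.5 × 10¹¹)³ = 5.926 × 10⁻⁴
Ratio (larger/smaller) = 2.2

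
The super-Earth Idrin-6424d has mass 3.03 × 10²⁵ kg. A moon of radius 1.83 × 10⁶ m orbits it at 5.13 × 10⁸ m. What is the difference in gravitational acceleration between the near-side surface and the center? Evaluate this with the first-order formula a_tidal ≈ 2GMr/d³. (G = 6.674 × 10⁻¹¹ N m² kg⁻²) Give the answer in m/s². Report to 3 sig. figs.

Δa = 2GMr/d³
   = 2 × (6.674 × 10⁻¹¹) × (3.03 × 10²⁵) × (1.83 × 10⁶) / (5.13 × 10⁸)³
   = 5.48 × 10⁻⁵ m/s²

5.48 × 10⁻⁵ m/s²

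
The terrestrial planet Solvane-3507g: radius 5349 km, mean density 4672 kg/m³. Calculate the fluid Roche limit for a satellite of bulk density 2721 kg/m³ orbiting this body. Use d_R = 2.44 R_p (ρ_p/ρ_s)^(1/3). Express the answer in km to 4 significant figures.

15630 km

d_R = 2.44 × 5349 km × (4672/2721)^(1/3)
    = 15630 km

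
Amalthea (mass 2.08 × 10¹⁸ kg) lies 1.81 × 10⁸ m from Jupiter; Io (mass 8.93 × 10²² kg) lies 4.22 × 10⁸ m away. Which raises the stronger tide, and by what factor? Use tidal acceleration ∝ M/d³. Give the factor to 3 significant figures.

Compare M/d³ for the two perturbers:
Amalthea: (2.08 × 10¹⁸) / (1.81 × 10⁸)³ = 3.508 × 10⁻⁷
Io: (8.93 × 10²²) / (4.22 × 10⁸)³ = 1.188 × 10⁻³
Ratio (larger/smaller) = 3390

Io, by a factor of ≈ 3390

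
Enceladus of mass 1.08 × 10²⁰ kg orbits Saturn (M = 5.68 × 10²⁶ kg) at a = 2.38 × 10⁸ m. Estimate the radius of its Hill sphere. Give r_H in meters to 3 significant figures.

r_H ≈ a (m/3M)^(1/3)
    = (2.38 × 10⁸) × (1.08 × 10²⁰ / (3 × 5.68 × 10²⁶))^(1/3)
    = 9.49 × 10⁵ m

9.49 × 10⁵ m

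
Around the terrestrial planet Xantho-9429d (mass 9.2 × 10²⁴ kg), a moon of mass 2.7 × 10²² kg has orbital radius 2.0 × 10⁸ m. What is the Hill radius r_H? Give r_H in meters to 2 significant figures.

r_H ≈ a (m/3M)^(1/3)
    = (2.0 × 10⁸) × (2.7 × 10²² / (3 × 9.2 × 10²⁴))^(1/3)
    = 2.0 × 10⁷ m

2.0 × 10⁷ m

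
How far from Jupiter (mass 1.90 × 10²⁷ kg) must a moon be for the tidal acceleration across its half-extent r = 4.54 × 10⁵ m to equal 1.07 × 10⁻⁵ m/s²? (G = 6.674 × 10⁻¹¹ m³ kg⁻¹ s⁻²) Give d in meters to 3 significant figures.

2GMr/d³ = a_tidal  ⇒  d = (2GMr / a_tidal)^(1/3)
d = (2 × 6.674×10⁻¹¹ × (1.90 × 10²⁷) × (4.54 × 10⁵) / (1.07 × 10⁻⁵))^(1/3)
  = 2.21 × 10⁹ m

2.21 × 10⁹ m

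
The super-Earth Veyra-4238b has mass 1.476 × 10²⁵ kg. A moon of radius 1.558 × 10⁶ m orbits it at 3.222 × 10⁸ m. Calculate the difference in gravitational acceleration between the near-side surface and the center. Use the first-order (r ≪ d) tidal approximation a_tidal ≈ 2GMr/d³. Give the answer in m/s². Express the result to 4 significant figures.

Δg = 2GMr/d³
   = 2 × (6.674 × 10⁻¹¹) × (1.476 × 10²⁵) × (1.558 × 10⁶) / (3.222 × 10⁸)³
   = 9.177 × 10⁻⁵ m/s²

9.177 × 10⁻⁵ m/s²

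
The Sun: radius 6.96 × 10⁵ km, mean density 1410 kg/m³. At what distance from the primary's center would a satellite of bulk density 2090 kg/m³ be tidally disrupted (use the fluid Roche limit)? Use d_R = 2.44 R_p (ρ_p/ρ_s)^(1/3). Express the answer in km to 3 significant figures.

d_R = 2.44 × 6.96 × 10⁵ km × (1410/2090)^(1/3)
    = 1.49 × 10⁶ km

1.49 × 10⁶ km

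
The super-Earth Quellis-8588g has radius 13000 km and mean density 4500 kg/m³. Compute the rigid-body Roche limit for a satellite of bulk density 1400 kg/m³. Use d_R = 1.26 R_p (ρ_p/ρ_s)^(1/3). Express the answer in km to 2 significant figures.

24000 km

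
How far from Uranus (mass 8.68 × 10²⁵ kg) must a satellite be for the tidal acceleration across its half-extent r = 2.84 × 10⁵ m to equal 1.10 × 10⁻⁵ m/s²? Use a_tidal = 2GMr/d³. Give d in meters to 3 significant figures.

2GMr/d³ = a_tidal  ⇒  d = (2GMr / a_tidal)^(1/3)
d = (2 × 6.674×10⁻¹¹ × (8.68 × 10²⁵) × (2.84 × 10⁵) / (1.10 × 10⁻⁵))^(1/3)
  = 6.69 × 10⁸ m

6.69 × 10⁸ m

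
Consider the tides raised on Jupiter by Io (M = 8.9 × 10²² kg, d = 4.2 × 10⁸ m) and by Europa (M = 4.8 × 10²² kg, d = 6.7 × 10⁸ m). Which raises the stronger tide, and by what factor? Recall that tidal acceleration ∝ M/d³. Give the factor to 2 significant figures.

Compare M/d³ for the two perturbers:
Io: (8.9 × 10²²) / (4.2 × 10⁸)³ = 1.201 × 10⁻³
Europa: (4.8 × 10²²) / (6.7 × 10⁸)³ = 1.596 × 10⁻⁴
Ratio (larger/smaller) = 7.5

Io, by a factor of ≈ 7.5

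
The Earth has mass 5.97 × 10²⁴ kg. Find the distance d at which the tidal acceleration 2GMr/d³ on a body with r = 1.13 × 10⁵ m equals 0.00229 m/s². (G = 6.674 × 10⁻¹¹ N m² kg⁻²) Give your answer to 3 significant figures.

2GMr/d³ = a_tidal  ⇒  d = (2GMr / a_tidal)^(1/3)
d = (2 × 6.674×10⁻¹¹ × (5.97 × 10²⁴) × (1.13 × 10⁵) / (0.00229))^(1/3)
  = 3.40 × 10⁷ m

3.40 × 10⁷ m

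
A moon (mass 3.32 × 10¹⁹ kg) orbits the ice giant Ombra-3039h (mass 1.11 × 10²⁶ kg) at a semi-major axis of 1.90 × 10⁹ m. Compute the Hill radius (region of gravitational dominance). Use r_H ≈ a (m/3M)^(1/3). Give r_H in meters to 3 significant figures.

8.81 × 10⁶ m

r_H ≈ a (m/3M)^(1/3)
    = (1.90 × 10⁹) × (3.32 × 10¹⁹ / (3 × 1.11 × 10²⁶))^(1/3)
    = 8.81 × 10⁶ m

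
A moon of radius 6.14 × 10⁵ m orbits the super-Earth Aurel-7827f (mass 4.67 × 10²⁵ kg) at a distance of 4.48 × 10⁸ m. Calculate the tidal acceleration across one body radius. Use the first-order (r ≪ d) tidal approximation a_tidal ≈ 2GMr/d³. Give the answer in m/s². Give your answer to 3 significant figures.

4.26 × 10⁻⁵ m/s²

Differencing GM/(d−r)² and GM/d² to first order in r/d gives 2GMr/d³.
a_tidal = 2GMr/d³
        = 2 × (6.674 × 10⁻¹¹) × (4.67 × 10²⁵) × (6.14 × 10⁵) / (4.48 × 10⁸)³
        = 4.26 × 10⁻⁵ m/s²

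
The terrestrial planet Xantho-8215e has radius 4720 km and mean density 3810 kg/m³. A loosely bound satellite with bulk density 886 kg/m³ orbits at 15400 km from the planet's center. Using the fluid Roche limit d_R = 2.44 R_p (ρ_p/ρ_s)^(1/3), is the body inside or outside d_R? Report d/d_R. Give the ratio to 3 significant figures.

d_R = 2.44 × (4720 km) × (3810/886)^(1/3) = 18730 km
d/d_R = (15400) / (18730) = 0.822
Since d/d_R < 1, the body is inside the Roche limit.

inside; d/d_R ≈ 0.822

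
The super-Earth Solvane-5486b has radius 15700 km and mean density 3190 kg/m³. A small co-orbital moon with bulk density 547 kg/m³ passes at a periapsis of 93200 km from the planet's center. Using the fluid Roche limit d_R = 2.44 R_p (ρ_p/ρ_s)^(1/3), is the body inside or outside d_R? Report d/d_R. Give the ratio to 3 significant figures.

outside; d/d_R ≈ 1.35

d_R = 2.44 × (15700 km) × (3190/547)^(1/3) = 68950 km
d/d_R = (93200) / (68950) = 1.35
Since d/d_R > 1, the body is outside the Roche limit.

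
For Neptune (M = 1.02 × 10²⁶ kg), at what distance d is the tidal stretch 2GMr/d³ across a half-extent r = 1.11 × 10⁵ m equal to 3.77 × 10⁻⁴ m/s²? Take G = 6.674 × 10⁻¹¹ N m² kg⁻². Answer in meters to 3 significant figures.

1.59 × 10⁸ m

2GMr/d³ = a_tidal  ⇒  d = (2GMr / a_tidal)^(1/3)
d = (2 × 6.674×10⁻¹¹ × (1.02 × 10²⁶) × (1.11 × 10⁵) / (3.77 × 10⁻⁴))^(1/3)
  = 1.59 × 10⁸ m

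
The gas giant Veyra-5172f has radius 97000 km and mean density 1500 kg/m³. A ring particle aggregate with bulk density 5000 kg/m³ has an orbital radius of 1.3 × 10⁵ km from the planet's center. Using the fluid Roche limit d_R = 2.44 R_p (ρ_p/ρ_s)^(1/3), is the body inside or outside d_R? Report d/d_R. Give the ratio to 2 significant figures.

inside; d/d_R ≈ 0.82

d_R = 2.44 × (97000 km) × (1500/5000)^(1/3) = 1.584 × 10⁵ km
d/d_R = (1.3 × 10⁵) / (1.584 × 10⁵) = 0.82
Since d/d_R < 1, the body is inside the Roche limit.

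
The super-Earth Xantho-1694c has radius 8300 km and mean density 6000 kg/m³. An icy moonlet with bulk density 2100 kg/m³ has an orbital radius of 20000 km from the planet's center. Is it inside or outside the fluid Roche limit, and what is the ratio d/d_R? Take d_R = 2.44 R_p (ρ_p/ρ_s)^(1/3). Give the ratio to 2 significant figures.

d_R = 2.44 × (8300 km) × (6000/2100)^(1/3) = 28740 km
d/d_R = (20000) / (28740) = 0.70
Since d/d_R < 1, the body is inside the Roche limit.

inside; d/d_R ≈ 0.70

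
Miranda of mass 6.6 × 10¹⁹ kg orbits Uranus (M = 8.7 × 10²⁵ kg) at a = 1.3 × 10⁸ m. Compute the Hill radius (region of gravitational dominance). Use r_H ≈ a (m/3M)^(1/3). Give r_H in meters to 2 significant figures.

8.2 × 10⁵ m

r_H ≈ a (m/3M)^(1/3)
    = (1.3 × 10⁸) × (6.6 × 10¹⁹ / (3 × 8.7 × 10²⁵))^(1/3)
    = 8.2 × 10⁵ m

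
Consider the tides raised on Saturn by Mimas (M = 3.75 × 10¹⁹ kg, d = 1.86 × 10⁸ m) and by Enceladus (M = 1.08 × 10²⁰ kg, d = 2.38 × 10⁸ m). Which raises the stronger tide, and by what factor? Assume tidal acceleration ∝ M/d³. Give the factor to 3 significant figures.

The tide-raising term goes as M/d³ (the gradient of a 1/d² field).
Mimas: (3.75 × 10¹⁹) / (1.86 × 10⁸)³ = 5.828 × 10⁻⁶
Enceladus: (1.08 × 10²⁰) / (2.38 × 10⁸)³ = 8.011 × 10⁻⁶
Ratio (larger/smaller) = 1.37

Enceladus, by a factor of ≈ 1.37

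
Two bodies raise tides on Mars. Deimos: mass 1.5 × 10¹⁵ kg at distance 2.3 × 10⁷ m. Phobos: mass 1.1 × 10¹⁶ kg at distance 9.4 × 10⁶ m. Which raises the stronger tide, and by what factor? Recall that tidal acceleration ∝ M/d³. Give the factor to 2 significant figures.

Compare M/d³ for the two perturbers:
Deimos: (1.5 × 10¹⁵) / (2.3 × 10⁷)³ = 1.233 × 10⁻⁷
Phobos: (1.1 × 10¹⁶) / (9.4 × 10⁶)³ = 1.324 × 10⁻⁵
Ratio (larger/smaller) = 110

Phobos, by a factor of ≈ 110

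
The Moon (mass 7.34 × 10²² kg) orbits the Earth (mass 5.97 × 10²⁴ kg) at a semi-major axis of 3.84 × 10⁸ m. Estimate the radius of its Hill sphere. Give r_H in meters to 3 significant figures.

r_H ≈ a (m/3M)^(1/3)
    = (3.84 × 10⁸) × (7.34 × 10²² / (3 × 5.97 × 10²⁴))^(1/3)
    = 6.15 × 10⁷ m

6.15 × 10⁷ m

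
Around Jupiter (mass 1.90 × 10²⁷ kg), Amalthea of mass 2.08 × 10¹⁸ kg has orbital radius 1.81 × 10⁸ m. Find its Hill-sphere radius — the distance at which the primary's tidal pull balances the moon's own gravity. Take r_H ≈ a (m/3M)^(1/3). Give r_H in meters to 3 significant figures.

1.29 × 10⁵ m

r_H ≈ a (m/3M)^(1/3)
    = (1.81 × 10⁸) × (2.08 × 10¹⁸ / (3 × 1.90 × 10²⁷))^(1/3)
    = 1.29 × 10⁵ m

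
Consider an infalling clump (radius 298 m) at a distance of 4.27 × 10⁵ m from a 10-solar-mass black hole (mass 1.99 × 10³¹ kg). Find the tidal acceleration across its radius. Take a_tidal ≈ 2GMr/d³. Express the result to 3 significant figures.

The tidal stretch is the gradient of GM/d² times the body's extent r, hence the 1/d³ dependence.
a_tidal = 2GMr/d³
        = 2 × (6.674 × 10⁻¹¹) × (1.99 × 10³¹) × (298) / (4.27 × 10⁵)³
        = 1.02 × 10⁷ m/s²

1.02 × 10⁷ m/s²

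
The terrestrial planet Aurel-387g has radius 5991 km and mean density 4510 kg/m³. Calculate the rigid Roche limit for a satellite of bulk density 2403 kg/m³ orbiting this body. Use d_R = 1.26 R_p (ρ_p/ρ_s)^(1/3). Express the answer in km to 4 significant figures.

9311 km

d_R = 1.26 × 5991 km × (4510/2403)^(1/3)
    = 9311 km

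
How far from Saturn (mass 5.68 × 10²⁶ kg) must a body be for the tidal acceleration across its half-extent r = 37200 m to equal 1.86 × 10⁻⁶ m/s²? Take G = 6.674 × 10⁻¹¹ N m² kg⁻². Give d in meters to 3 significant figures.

2GMr/d³ = a_tidal  ⇒  d = (2GMr / a_tidal)^(1/3)
d = (2 × 6.674×10⁻¹¹ × (5.68 × 10²⁶) × (37200) / (1.86 × 10⁻⁶))^(1/3)
  = 1.15 × 10⁹ m

1.15 × 10⁹ m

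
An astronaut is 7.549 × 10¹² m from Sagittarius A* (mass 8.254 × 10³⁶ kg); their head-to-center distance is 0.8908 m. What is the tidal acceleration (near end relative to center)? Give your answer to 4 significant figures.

2.281 × 10⁻¹² m/s²

Since r ≪ d, expand the inverse-square field across one radius to get the leading 2GMr/d³ term.
a_tidal = 2GMr/d³
        = 2 × (6.674 × 10⁻¹¹) × (8.254 × 10³⁶) × (0.8908) / (7.549 × 10¹²)³
        = 2.281 × 10⁻¹² m/s²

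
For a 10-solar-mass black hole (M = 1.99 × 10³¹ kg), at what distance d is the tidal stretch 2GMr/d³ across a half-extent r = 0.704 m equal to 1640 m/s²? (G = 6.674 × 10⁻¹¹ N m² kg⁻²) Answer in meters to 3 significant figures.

1.04 × 10⁶ m

2GMr/d³ = a_tidal  ⇒  d = (2GMr / a_tidal)^(1/3)
d = (2 × 6.674×10⁻¹¹ × (1.99 × 10³¹) × (0.704) / (1640))^(1/3)
  = 1.04 × 10⁶ m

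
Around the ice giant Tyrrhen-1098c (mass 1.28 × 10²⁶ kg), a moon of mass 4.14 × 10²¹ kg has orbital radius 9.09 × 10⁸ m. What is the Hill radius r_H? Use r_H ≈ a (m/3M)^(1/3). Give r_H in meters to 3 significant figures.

2.01 × 10⁷ m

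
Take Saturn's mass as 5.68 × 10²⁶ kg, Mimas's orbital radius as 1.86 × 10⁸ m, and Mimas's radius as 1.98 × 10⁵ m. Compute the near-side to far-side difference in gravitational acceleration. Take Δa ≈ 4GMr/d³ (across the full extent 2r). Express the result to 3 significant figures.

4.67 × 10⁻³ m/s²

Δg = 4GMr/d³
   = 4 × (6.674 × 10⁻¹¹) × (5.68 × 10²⁶) × (1.98 × 10⁵) / (1.86 × 10⁸)³
   = 4.67 × 10⁻³ m/s²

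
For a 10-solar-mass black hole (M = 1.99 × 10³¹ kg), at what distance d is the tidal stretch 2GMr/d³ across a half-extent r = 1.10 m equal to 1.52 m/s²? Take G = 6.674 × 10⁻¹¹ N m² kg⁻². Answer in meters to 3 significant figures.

2GMr/d³ = a_tidal  ⇒  d = (2GMr / a_tidal)^(1/3)
d = (2 × 6.674×10⁻¹¹ × (1.99 × 10³¹) × (1.10) / (1.52))^(1/3)
  = 1.24 × 10⁷ m

1.24 × 10⁷ m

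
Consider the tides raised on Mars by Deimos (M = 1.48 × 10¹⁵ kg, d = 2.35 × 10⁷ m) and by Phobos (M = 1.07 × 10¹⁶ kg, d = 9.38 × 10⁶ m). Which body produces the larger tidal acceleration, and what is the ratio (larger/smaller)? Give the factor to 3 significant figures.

The tide-raising term goes as M/d³ (the gradient of a 1/d² field).
Deimos: (1.48 × 10¹⁵) / (2.35 × 10⁷)³ = 1.140 × 10⁻⁷
Phobos: (1.07 × 10¹⁶) / (9.38 × 10⁶)³ = 1.297 × 10⁻⁵
Ratio (larger/smaller) = 114

Phobos, by a factor of ≈ 114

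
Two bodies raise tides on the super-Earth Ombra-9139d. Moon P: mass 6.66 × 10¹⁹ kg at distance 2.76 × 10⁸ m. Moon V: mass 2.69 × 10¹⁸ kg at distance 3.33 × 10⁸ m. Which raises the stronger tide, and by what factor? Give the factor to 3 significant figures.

Tidal acceleration ∝ M/d³, so compare M/d³ for each.
Moon P: (6.66 × 10¹⁹) / (2.76 × 10⁸)³ = 3.168 × 10⁻⁶
Moon V: (2.69 × 10¹⁸) / (3.33 × 10⁸)³ = 7.285 × 10⁻⁸
Ratio (larger/smaller) = 43.5

Moon P, by a factor of ≈ 43.5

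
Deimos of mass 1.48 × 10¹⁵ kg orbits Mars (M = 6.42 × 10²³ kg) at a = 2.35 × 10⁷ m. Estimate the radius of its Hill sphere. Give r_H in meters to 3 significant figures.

2.15 × 10⁴ m

r_H ≈ a (m/3M)^(1/3)
    = (2.35 × 10⁷) × (1.48 × 10¹⁵ / (3 × 6.42 × 10²³))^(1/3)
    = 2.15 × 10⁴ m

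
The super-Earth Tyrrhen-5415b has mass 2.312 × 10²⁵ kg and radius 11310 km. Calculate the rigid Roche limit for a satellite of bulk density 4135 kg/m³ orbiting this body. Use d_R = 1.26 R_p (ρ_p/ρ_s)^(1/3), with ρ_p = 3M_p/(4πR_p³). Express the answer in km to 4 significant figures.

13870 km

ρ_p = 3M_p/(4πR_p³) = 3 × (2.312 × 10²⁵) / (4π × (1.131 × 10⁷ m)³) = 3815 kg/m³
d_R = 1.26 × 11310 km × (3815/4135)^(1/3)
    = 13870 km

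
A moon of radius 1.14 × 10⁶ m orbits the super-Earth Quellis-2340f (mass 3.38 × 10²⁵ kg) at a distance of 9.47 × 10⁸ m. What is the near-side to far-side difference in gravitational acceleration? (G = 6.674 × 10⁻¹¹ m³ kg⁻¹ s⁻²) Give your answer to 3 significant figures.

1.21 × 10⁻⁵ m/s²

Near-to-far spans 2r, so the tidal difference is twice the near-to-center value: 4GMr/d³.
a_tidal = 4GMr/d³
        = 4 × (6.674 × 10⁻¹¹) × (3.38 × 10²⁵) × (1.14 × 10⁶) / (9.47 × 10⁸)³
        = 1.21 × 10⁻⁵ m/s²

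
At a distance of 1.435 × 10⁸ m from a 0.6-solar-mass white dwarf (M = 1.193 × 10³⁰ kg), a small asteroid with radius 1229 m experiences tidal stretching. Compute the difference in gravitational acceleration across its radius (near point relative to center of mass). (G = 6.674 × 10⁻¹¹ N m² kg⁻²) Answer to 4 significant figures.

6.623 × 10⁻² m/s²

Differencing GM/(d−r)² and GM/d² to first order in r/d gives 2GMr/d³.
a_tidal = 2GMr/d³
        = 2 × (6.674 × 10⁻¹¹) × (1.193 × 10³⁰) × (1229) / (1.435 × 10⁸)³
        = 6.623 × 10⁻² m/s²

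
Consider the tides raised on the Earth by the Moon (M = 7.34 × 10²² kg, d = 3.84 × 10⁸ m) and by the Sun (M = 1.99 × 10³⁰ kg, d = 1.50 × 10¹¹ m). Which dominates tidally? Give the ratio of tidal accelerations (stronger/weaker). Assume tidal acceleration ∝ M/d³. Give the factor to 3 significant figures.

The Moon, by a factor of ≈ 2.20

Tidal acceleration ∝ M/d³, so compare M/d³ for each.
The Moon: (7.34 × 10²²) / (3.84 × 10⁸)³ = 1.296 × 10⁻³
The Sun: (1.99 × 10³⁰) / (1.50 × 10¹¹)³ = 5.896 × 10⁻⁴
Ratio (larger/smaller) = 2.20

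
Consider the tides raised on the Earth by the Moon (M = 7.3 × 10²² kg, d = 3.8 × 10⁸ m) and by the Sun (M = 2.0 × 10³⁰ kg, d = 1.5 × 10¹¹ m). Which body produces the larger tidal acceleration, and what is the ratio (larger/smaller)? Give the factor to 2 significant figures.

The tide-raising term goes as M/d³ (the gradient of a 1/d² field).
The Moon: (7.3 × 10²²) / (3.8 × 10⁸)³ = 1.330 × 10⁻³
The Sun: (2.0 × 10³⁰) / (1.5 × 10¹¹)³ = 5.926 × 10⁻⁴
Ratio (larger/smaller) = 2.2

The Moon, by a factor of ≈ 2.2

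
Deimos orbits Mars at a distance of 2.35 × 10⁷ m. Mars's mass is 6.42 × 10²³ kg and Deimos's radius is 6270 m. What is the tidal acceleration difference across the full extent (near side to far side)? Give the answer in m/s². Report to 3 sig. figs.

8.28 × 10⁻⁵ m/s²

a_tidal = 4GMr/d³
        = 4 × (6.674 × 10⁻¹¹) × (6.42 × 10²³) × (6270) / (2.35 × 10⁷)³
        = 8.28 × 10⁻⁵ m/s²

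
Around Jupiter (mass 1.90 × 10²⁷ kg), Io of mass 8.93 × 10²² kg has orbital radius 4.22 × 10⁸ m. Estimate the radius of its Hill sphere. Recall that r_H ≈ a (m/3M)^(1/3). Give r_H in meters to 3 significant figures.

1.06 × 10⁷ m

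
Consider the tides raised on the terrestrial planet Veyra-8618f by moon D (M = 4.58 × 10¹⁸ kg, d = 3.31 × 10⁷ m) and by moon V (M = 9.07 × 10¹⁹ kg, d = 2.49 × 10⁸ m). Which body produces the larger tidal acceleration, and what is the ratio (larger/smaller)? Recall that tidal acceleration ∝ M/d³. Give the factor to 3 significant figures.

Compare M/d³ for the two perturbers:
Moon D: (4.58 × 10¹⁸) / (3.31 × 10⁷)³ = 1.263 × 10⁻⁴
Moon V: (9.07 × 10¹⁹) / (2.49 × 10⁸)³ = 5.875 × 10⁻⁶
Ratio (larger/smaller) = 21.5

Moon D, by a factor of ≈ 21.5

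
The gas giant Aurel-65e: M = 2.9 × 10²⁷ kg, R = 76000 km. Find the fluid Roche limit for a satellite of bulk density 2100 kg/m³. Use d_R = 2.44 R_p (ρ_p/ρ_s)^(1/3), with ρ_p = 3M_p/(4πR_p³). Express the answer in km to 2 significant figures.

1.7 × 10⁵ km

ρ_p = 3M_p/(4πR_p³) = 3 × (2.9 × 10²⁷) / (4π × (7.6 × 10⁷ m)³) = 1600 kg/m³
d_R = 2.44 × 76000 km × (1600/2100)^(1/3)
    = 1.7 × 10⁵ km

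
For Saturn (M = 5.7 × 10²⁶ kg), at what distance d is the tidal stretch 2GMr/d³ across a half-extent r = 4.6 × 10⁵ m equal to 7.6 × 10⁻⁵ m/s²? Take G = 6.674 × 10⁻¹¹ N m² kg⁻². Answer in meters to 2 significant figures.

2GMr/d³ = a_tidal  ⇒  d = (2GMr / a_tidal)^(1/3)
d = (2 × 6.674×10⁻¹¹ × (5.7 × 10²⁶) × (4.6 × 10⁵) / (7.6 × 10⁻⁵))^(1/3)
  = 7.7 × 10⁸ m

7.7 × 10⁸ m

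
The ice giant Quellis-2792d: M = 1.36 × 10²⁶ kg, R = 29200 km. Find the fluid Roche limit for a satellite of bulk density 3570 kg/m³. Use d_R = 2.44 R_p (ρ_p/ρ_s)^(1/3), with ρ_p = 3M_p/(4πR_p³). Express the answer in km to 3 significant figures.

50900 km

ρ_p = 3M_p/(4πR_p³) = 3 × (1.36 × 10²⁶) / (4π × (2.92 × 10⁷ m)³) = 1300 kg/m³
d_R = 2.44 × 29200 km × (1300/3570)^(1/3)
    = 50900 km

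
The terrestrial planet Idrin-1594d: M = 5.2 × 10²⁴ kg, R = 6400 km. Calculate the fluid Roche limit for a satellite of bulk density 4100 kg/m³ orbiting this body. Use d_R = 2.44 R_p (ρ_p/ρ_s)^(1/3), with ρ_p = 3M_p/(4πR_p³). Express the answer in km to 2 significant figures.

16000 km

ρ_p = 3M_p/(4πR_p³) = 3 × (5.2 × 10²⁴) / (4π × (6.4 × 10⁶ m)³) = 4700 kg/m³
d_R = 2.44 × 6400 km × (4700/4100)^(1/3)
    = 16000 km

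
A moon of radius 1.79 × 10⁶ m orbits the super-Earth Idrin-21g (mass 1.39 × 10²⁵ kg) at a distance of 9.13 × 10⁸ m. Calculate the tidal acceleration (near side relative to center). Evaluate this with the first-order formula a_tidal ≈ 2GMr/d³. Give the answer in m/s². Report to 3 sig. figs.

Since r ≪ d, expand the inverse-square field across one radius to get the leading 2GMr/d³ term.
a_tidal = 2GMr/d³
        = 2 × (6.674 × 10⁻¹¹) × (1.39 × 10²⁵) × (1.79 × 10⁶) / (9.13 × 10⁸)³
        = 4.36 × 10⁻⁶ m/s²

4.36 × 10⁻⁶ m/s²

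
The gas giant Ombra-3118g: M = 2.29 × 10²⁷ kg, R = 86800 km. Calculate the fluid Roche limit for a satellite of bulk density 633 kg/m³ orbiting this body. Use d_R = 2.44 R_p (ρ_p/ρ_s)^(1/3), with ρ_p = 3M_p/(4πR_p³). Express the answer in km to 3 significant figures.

ρ_p = 3M_p/(4πR_p³) = 3 × (2.29 × 10²⁷) / (4π × (8.68 × 10⁷ m)³) = 836 kg/m³
d_R = 2.44 × 86800 km × (836/633)^(1/3)
    = 2.32 × 10⁵ km

2.32 × 10⁵ km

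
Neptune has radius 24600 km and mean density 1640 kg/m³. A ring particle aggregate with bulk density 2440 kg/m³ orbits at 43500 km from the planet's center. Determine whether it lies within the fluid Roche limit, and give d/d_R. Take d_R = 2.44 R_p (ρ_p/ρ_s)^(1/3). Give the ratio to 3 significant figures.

inside; d/d_R ≈ 0.827

d_R = 2.44 × (24600 km) × (1640/2440)^(1/3) = 52580 km
d/d_R = (43500) / (52580) = 0.827
Since d/d_R < 1, the body is inside the Roche limit.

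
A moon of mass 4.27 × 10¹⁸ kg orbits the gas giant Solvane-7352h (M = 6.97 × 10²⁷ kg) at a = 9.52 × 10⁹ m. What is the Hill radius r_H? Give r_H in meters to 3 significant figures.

5.61 × 10⁶ m

r_H ≈ a (m/3M)^(1/3)
    = (9.52 × 10⁹) × (4.27 × 10¹⁸ / (3 × 6.97 × 10²⁷))^(1/3)
    = 5.61 × 10⁶ m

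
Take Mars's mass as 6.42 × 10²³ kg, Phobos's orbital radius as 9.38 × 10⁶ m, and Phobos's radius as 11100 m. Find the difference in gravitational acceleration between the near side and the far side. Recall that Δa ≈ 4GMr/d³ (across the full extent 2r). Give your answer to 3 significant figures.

Near-to-far spans 2r, so the tidal difference is twice the near-to-center value: 4GMr/d³.
a_tidal = 4GMr/d³
        = 4 × (6.674 × 10⁻¹¹) × (6.42 × 10²³) × (11100) / (9.38 × 10⁶)³
        = 2.31 × 10⁻³ m/s²

2.31 × 10⁻³ m/s²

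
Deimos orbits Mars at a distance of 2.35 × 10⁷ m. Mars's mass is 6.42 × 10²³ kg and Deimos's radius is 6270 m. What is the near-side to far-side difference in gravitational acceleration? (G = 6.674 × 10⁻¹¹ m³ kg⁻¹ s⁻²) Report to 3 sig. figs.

8.28 × 10⁻⁵ m/s²

Δa = 4GMr/d³
   = 4 × (6.674 × 10⁻¹¹) × (6.42 × 10²³) × (6270) / (2.35 × 10⁷)³
   = 8.28 × 10⁻⁵ m/s²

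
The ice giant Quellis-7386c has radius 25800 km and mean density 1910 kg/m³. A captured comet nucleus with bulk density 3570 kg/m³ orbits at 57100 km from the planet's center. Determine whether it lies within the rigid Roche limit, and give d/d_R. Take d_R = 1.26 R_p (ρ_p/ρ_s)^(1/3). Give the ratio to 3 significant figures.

d_R = 1.26 × (25800 km) × (1910/3570)^(1/3) = 26390 km
d/d_R = (57100) / (26390) = 2.16
Since d/d_R > 1, the body is outside the Roche limit.

outside; d/d_R ≈ 2.16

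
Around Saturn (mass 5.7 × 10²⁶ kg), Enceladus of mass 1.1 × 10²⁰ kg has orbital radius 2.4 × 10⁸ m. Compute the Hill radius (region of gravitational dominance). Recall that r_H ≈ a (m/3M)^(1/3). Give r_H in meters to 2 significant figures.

9.6 × 10⁵ m

r_H ≈ a (m/3M)^(1/3)
    = (2.4 × 10⁸) × (1.1 × 10²⁰ / (3 × 5.7 × 10²⁶))^(1/3)
    = 9.6 × 10⁵ m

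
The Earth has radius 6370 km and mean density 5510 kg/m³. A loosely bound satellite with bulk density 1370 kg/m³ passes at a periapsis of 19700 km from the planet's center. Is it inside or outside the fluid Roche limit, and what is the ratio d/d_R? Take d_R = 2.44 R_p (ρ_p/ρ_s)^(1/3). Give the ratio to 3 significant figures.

d_R = 2.44 × (6370 km) × (5510/1370)^(1/3) = 24720 km
d/d_R = (19700) / (24720) = 0.797
Since d/d_R < 1, the body is inside the Roche limit.

inside; d/d_R ≈ 0.797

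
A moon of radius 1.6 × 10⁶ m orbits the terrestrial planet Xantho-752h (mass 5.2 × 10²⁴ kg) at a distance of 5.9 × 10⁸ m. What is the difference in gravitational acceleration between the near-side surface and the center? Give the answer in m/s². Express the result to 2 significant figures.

Δa = 2GMr/d³
   = 2 × (6.674 × 10⁻¹¹) × (5.2 × 10²⁴) × (1.6 × 10⁶) / (5.9 × 10⁸)³
   = 5.4 × 10⁻⁶ m/s²

5.4 × 10⁻⁶ m/s²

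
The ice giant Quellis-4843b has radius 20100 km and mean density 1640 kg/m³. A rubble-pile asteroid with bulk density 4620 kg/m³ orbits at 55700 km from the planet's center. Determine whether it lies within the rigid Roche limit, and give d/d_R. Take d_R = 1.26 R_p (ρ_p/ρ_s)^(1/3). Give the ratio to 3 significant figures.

outside; d/d_R ≈ 3.11

d_R = 1.26 × (20100 km) × (1640/4620)^(1/3) = 17930 km
d/d_R = (55700) / (17930) = 3.11
Since d/d_R > 1, the body is outside the Roche limit.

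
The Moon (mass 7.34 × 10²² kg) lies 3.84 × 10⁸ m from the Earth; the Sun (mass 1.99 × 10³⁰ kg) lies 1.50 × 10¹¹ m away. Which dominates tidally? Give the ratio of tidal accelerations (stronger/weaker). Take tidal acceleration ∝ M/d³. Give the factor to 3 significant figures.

The Moon, by a factor of ≈ 2.20

The tide-raising term goes as M/d³ (the gradient of a 1/d² field).
The Moon: (7.34 × 10²²) / (3.84 × 10⁸)³ = 1.296 × 10⁻³
The Sun: (1.99 × 10³⁰) / (1.50 × 10¹¹)³ = 5.896 × 10⁻⁴
Ratio (larger/smaller) = 2.20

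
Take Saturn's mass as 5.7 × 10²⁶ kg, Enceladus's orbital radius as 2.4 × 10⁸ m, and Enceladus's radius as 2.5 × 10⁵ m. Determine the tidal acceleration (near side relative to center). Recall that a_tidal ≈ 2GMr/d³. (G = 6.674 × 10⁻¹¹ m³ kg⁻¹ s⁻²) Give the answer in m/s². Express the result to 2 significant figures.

1.4 × 10⁻³ m/s²

Δg = 2GMr/d³
   = 2 × (6.674 × 10⁻¹¹) × (5.7 × 10²⁶) × (2.5 × 10⁵) / (2.4 × 10⁸)³
   = 1.4 × 10⁻³ m/s²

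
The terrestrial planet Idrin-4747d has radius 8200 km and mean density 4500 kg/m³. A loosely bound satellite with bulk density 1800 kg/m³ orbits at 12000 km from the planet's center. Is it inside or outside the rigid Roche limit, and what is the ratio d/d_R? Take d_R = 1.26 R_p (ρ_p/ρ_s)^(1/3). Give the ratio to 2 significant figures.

inside; d/d_R ≈ 0.86

d_R = 1.26 × (8200 km) × (4500/1800)^(1/3) = 14020 km
d/d_R = (12000) / (14020) = 0.86
Since d/d_R < 1, the body is inside the Roche limit.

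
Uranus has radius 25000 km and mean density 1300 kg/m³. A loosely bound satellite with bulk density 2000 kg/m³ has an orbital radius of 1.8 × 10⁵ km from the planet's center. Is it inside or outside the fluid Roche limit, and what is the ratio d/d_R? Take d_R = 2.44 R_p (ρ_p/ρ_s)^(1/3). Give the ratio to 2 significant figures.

outside; d/d_R ≈ 3.4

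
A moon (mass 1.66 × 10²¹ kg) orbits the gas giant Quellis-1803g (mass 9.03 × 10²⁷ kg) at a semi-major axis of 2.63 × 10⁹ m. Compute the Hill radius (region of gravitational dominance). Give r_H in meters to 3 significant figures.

r_H ≈ a (m/3M)^(1/3)
    = (2.63 × 10⁹) × (1.66 × 10²¹ / (3 × 9.03 × 10²⁷))^(1/3)
    = 1.04 × 10⁷ m

1.04 × 10⁷ m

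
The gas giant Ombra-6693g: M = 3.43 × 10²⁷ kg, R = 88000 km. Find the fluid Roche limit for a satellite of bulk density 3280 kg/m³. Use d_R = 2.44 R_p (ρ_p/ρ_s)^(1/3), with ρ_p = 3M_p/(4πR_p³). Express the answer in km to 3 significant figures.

ρ_p = 3M_p/(4πR_p³) = 3 × (3.43 × 10²⁷) / (4π × (8.80 × 10⁷ m)³) = 1200 kg/m³
d_R = 2.44 × 88000 km × (1200/3280)^(1/3)
    = 1.54 × 10⁵ km

1.54 × 10⁵ km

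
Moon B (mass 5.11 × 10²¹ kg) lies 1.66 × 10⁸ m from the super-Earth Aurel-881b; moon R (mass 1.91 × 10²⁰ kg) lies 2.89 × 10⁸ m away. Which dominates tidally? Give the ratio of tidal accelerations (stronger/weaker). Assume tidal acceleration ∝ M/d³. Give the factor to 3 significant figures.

Moon B, by a factor of ≈ 141

The tide-raising term goes as M/d³ (the gradient of a 1/d² field).
Moon B: (5.11 × 10²¹) / (1.66 × 10⁸)³ = 1.117 × 10⁻³
Moon R: (1.91 × 10²⁰) / (2.89 × 10⁸)³ = 7.913 × 10⁻⁶
Ratio (larger/smaller) = 141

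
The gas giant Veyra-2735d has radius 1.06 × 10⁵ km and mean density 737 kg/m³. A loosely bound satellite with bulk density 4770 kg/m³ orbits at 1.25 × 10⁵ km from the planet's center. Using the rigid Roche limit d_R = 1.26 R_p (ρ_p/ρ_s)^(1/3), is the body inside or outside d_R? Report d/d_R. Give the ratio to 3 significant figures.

outside; d/d_R ≈ 1.74

d_R = 1.26 × (1.06 × 10⁵ km) × (737/4770)^(1/3) = 71670 km
d/d_R = (1.25 × 10⁵) / (71670) = 1.74
Since d/d_R > 1, the body is outside the Roche limit.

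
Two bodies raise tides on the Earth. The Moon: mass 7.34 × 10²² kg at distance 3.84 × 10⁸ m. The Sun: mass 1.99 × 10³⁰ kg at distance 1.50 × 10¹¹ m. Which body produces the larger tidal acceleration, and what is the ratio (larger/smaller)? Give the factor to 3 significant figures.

The Moon, by a factor of ≈ 2.20

Tidal acceleration ∝ M/d³, so compare M/d³ for each.
The Moon: (7.34 × 10²²) / (3.84 × 10⁸)³ = 1.296 × 10⁻³
The Sun: (1.99 × 10³⁰) / (1.50 × 10¹¹)³ = 5.896 × 10⁻⁴
Ratio (larger/smaller) = 2.20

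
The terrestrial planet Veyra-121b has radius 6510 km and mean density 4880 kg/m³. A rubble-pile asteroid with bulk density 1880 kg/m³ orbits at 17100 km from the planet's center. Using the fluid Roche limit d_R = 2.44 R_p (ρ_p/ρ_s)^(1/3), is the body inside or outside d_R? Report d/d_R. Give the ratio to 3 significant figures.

d_R = 2.44 × (6510 km) × (4880/1880)^(1/3) = 21830 km
d/d_R = (17100) / (21830) = 0.783
Since d/d_R < 1, the body is inside the Roche limit.

inside; d/d_R ≈ 0.783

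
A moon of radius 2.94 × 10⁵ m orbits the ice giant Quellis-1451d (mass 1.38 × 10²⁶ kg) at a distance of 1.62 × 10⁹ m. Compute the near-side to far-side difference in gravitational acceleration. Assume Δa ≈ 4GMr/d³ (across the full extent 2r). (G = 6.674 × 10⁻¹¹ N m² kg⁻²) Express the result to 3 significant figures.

The field gradient is 2GM/d³; across the full diameter 2r the difference is 4GMr/d³.
a_tidal = 4GMr/d³
        = 4 × (6.674 × 10⁻¹¹) × (1.38 × 10²⁶) × (2.94 × 10⁵) / (1.62 × 10⁹)³
        = 2.55 × 10⁻⁶ m/s²

2.55 × 10⁻⁶ m/s²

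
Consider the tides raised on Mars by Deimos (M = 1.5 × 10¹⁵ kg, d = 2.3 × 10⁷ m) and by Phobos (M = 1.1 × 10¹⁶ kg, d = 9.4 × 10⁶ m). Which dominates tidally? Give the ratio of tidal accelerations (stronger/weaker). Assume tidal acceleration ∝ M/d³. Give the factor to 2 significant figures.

Compare M/d³ for the two perturbers:
Deimos: (1.5 × 10¹⁵) / (2.3 × 10⁷)³ = 1.233 × 10⁻⁷
Phobos: (1.1 × 10¹⁶) / (9.4 × 10⁶)³ = 1.324 × 10⁻⁵
Ratio (larger/smaller) = 110

Phobos, by a factor of ≈ 110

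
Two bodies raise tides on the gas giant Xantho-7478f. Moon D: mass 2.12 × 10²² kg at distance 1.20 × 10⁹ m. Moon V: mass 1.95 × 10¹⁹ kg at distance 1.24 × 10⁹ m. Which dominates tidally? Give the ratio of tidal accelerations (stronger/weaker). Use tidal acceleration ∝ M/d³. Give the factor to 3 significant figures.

Moon D, by a factor of ≈ 1200

Compare M/d³ for the two perturbers:
Moon D: (2.12 × 10²²) / (1.20 × 10⁹)³ = 1.227 × 10⁻⁵
Moon V: (1.95 × 10¹⁹) / (1.24 × 10⁹)³ = 1.023 × 10⁻⁸
Ratio (larger/smaller) = 1200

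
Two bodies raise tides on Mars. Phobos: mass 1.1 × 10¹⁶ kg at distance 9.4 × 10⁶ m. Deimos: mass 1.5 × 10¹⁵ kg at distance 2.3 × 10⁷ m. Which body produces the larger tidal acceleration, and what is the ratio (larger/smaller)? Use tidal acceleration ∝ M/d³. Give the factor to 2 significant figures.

Compare M/d³ for the two perturbers:
Phobos: (1.1 × 10¹⁶) / (9.4 × 10⁶)³ = 1.324 × 10⁻⁵
Deimos: (1.5 × 10¹⁵) / (2.3 × 10⁷)³ = 1.233 × 10⁻⁷
Ratio (larger/smaller) = 110

Phobos, by a factor of ≈ 110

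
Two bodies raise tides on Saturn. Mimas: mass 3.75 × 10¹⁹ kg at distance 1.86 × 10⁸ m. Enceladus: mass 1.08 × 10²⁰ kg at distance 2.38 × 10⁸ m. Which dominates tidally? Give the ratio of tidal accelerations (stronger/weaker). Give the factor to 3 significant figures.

Enceladus, by a factor of ≈ 1.37

The tide-raising term goes as M/d³ (the gradient of a 1/d² field).
Mimas: (3.75 × 10¹⁹) / (1.86 × 10⁸)³ = 5.828 × 10⁻⁶
Enceladus: (1.08 × 10²⁰) / (2.38 × 10⁸)³ = 8.011 × 10⁻⁶
Ratio (larger/smaller) = 1.37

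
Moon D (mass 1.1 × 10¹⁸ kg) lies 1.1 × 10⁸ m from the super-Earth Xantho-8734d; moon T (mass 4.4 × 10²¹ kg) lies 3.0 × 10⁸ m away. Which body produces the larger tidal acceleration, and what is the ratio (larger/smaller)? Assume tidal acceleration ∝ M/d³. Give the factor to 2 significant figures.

Tidal acceleration ∝ M/d³, so compare M/d³ for each.
Moon D: (1.1 × 10¹⁸) / (1.1 × 10⁸)³ = 8.264 × 10⁻⁷
Moon T: (4.4 × 10²¹) / (3.0 × 10⁸)³ = 1.630 × 10⁻⁴
Ratio (larger/smaller) = 200

Moon T, by a factor of ≈ 200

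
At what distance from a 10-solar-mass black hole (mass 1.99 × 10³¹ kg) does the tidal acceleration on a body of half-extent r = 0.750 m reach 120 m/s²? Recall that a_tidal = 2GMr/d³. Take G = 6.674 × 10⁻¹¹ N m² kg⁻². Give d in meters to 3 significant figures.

2GMr/d³ = a_tidal  ⇒  d = (2GMr / a_tidal)^(1/3)
d = (2 × 6.674×10⁻¹¹ × (1.99 × 10³¹) × (0.750) / (120))^(1/3)
  = 2.55 × 10⁶ m

2.55 × 10⁶ m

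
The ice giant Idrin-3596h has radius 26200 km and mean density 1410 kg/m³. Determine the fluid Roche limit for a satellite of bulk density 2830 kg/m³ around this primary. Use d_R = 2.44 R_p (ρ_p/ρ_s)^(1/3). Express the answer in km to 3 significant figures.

50700 km

d_R = 2.44 × 26200 km × (1410/2830)^(1/3)
    = 50700 km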